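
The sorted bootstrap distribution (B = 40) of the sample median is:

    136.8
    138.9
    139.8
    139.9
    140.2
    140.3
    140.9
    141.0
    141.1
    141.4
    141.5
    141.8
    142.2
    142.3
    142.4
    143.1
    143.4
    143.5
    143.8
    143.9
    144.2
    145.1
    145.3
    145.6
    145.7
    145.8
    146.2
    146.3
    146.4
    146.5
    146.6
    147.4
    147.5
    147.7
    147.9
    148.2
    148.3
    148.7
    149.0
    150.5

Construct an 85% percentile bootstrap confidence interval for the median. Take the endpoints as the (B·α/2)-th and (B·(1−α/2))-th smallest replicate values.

(139.8, 148.3)

α = 0.15; lower rank = 40 × 0.075 = 3; upper rank = 40 × 0.925 = 37.
The 3rd smallest replicate is 139.8; the 37th is 148.3.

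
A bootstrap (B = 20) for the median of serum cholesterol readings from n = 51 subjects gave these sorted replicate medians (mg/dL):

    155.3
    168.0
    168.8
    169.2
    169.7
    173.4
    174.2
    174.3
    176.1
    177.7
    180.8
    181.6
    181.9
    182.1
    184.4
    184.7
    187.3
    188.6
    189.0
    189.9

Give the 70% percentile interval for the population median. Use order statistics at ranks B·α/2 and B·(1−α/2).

(168.8, 187.3)

α = 0.30; lower rank = 20 × 0.150 = 3; upper rank = 20 × 0.850 = 17.
The 3rd smallest replicate is 168.8; the 17th is 187.3.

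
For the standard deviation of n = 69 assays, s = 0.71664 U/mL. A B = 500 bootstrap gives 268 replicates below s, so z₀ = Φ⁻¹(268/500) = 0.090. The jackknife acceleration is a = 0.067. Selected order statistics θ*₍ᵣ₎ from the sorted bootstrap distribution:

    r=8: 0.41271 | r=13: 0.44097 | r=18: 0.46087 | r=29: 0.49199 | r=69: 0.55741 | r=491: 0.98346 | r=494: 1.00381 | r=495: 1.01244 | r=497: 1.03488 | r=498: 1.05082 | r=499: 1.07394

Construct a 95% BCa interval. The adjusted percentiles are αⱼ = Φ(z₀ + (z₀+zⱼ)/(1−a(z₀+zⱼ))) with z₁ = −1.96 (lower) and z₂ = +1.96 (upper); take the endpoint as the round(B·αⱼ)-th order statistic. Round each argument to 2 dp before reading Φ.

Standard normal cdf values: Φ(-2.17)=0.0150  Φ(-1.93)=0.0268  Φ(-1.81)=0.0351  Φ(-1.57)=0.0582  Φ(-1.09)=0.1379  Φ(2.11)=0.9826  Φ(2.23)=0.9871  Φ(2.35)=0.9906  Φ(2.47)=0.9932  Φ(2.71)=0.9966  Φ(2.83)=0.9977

Lower: z₀ + z₁ = 0.090 + (-1.960) = -1.870; 1 − a(z₀+z₁) = 1 − (0.067)(-1.870) = 1.1253; argument = 0.090 + (-1.870)/1.1253 = -1.5718 → -1.57.
α₁ = Φ(-1.57) = 0.0582; rank = round(500 × 0.0582) = 29; θ*₍29₎ = 0.49199.
Upper: z₀ + z₂ = 2.050; 1 − a(z₀+z₂) = 0.8627; argument = 2.4664 → 2.47; α₂ = 0.9932; rank = 497; θ*₍497₎ = 1.03488.

(0.49199, 1.03488)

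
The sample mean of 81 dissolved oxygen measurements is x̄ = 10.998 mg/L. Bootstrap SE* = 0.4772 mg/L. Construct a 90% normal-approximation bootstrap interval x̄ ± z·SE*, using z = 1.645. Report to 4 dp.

Margin = 1.645 × 0.4772 = 0.78499
Interval: 10.998 ± 0.78499

(10.2130, 11.7830)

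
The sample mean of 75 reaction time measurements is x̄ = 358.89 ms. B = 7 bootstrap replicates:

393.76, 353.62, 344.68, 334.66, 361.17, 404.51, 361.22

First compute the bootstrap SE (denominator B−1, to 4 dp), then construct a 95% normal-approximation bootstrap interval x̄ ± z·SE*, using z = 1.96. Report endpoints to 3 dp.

(309.049, 408.731)

Mean of replicates = 364.8029; sum of squared deviations = 3879.7853; SE* = √(3879.7853/6) = 25.4289
Margin = 1.96 × 25.4289 = 49.8406
Interval: 358.89 ± 49.8406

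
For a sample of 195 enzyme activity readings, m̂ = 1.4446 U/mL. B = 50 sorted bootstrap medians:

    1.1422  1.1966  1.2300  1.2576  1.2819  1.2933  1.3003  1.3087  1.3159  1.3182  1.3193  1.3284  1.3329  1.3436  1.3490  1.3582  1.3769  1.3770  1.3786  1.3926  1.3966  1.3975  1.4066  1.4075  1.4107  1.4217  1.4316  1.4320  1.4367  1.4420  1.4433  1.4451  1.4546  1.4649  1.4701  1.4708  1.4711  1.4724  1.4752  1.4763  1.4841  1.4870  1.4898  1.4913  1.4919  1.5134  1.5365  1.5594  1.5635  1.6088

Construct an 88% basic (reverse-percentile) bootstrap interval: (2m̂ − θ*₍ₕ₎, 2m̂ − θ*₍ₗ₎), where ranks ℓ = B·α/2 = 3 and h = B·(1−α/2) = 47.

(1.3527, 1.6592)

Percentile endpoints at ranks 3 and 47: θ*₍3₎ = 1.2300, θ*₍47₎ = 1.5365.
Basic interval reflects these around m̂:
  lower = 2 × 1.4446 − 1.5365 = 1.3527
  upper = 2 × 1.4446 − 1.2300 = 1.6592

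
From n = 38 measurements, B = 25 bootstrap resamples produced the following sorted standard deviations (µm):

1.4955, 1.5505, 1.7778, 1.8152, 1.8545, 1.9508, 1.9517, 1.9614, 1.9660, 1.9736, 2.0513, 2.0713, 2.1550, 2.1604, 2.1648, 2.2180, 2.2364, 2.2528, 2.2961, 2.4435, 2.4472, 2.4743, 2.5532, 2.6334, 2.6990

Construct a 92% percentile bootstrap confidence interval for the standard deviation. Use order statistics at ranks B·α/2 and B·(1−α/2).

(1.4955, 2.6334)

α = 0.08; lower rank = 25 × 0.040 = 1; upper rank = 25 × 0.960 = 24.
The 1st smallest replicate is 1.4955; the 24th is 2.6334.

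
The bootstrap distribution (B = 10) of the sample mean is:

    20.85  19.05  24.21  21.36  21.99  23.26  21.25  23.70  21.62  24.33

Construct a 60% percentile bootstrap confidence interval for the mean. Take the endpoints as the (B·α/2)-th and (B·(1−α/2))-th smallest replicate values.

(20.85, 23.70)

Sorted replicates: 19.05, 20.85, 21.25, 21.36, 21.62, 21.99, 23.26, 23.70, 24.21, 24.33
α = 0.40; lower rank = 10 × 0.200 = 2; upper rank = 10 × 0.800 = 8.
The 2nd smallest replicate is 20.85; the 8th is 23.70.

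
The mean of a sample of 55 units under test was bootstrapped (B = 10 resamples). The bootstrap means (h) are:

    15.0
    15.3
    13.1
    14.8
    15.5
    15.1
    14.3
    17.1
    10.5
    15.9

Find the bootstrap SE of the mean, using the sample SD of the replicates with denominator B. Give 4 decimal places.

SE* = 1.6972

Bootstrap SE is the standard deviation of the 10 replicate means.
Mean of replicates: (15.0 + 15.3 + 13.1 + 14.8 + 15.5 + 15.1 + 14.3 + 17.1 + 10.5 + 15.9) / 10 = 146.60000 / 10 = 14.66000
Sum of squared deviations: (+0.34000)² + (+0.64000)² + (−1.56000)² + (+0.14000)² + (+0.84000)² + (+0.44000)² + (−0.36000)² + (+2.44000)² + (−4.16000)² + (+1.24000)² = 28.80400
Variance = 28.80400 / 10 = 2.88040
SE* = √2.88040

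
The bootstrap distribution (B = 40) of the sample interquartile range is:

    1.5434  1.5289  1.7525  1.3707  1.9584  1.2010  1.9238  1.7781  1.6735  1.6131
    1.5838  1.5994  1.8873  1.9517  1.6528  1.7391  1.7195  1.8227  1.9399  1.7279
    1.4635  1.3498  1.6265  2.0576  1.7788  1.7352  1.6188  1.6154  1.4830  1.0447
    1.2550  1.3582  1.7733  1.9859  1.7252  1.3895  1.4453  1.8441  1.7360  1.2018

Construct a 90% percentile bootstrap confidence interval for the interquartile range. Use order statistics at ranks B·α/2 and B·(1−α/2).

Sorted replicates: 1.0447, 1.2010, 1.2018, 1.2550, 1.3498, 1.3582, 1.3707, 1.3895, 1.4453, 1.4635, 1.4830, 1.5289, 1.5434, 1.5838, 1.5994, 1.6131, 1.6154, 1.6188, 1.6265, 1.6528, 1.6735, 1.7195, 1.7252, 1.7279, 1.7352, 1.7360, 1.7391, 1.7525, 1.7733, 1.7781, 1.7788, 1.8227, 1.8441, 1.8873, 1.9238, 1.9399, 1.9517, 1.9584, 1.9859, 2.0576
α = 0.10; lower rank = 40 × 0.050 = 2; upper rank = 40 × 0.950 = 38.
The 2nd smallest replicate is 1.2010; the 38th is 1.9584.

(1.2010, 1.9584)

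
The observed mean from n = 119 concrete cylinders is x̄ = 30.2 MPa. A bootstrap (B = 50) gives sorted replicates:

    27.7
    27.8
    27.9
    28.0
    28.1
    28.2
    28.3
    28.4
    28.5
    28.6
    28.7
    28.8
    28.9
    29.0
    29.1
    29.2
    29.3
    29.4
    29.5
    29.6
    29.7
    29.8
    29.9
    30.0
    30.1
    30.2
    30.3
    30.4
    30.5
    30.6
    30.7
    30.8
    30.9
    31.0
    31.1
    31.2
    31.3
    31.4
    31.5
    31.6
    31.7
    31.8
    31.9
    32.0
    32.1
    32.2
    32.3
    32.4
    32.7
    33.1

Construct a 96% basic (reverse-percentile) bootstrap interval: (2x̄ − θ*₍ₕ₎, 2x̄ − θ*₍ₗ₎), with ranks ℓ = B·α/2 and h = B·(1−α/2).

Percentile endpoints at ranks 1 and 49: θ*₍1₎ = 27.7, θ*₍49₎ = 32.7.
Basic interval reflects these around x̄:
  lower = 2 × 30.2 − 32.7 = 27.7
  upper = 2 × 30.2 − 27.7 = 32.7

(27.7, 32.7)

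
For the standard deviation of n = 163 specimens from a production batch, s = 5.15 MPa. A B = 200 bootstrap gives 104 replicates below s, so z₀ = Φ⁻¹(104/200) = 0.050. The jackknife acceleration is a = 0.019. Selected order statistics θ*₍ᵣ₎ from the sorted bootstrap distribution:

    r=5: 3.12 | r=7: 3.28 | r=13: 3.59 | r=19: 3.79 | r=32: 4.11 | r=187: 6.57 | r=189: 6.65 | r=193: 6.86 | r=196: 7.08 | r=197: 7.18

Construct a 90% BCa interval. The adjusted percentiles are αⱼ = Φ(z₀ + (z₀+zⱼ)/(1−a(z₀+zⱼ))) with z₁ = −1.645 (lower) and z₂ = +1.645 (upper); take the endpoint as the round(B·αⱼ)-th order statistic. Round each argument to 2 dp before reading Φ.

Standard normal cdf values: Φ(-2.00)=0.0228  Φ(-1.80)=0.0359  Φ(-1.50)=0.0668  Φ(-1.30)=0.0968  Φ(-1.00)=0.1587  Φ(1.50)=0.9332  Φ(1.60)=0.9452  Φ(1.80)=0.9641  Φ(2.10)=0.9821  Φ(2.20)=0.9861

Lower: z₀ + z₁ = 0.050 + (-1.645) = -1.595; 1 − a(z₀+z₁) = 1 − (0.019)(-1.595) = 1.0303; argument = 0.050 + (-1.595)/1.0303 = -1.4981 → -1.50.
α₁ = Φ(-1.50) = 0.0668; rank = round(200 × 0.0668) = 13; θ*₍13₎ = 3.59.
Upper: z₀ + z₂ = 1.695; 1 − a(z₀+z₂) = 0.9678; argument = 1.8014 → 1.80; α₂ = 0.9641; rank = 193; θ*₍193₎ = 6.86.

(3.59, 6.86)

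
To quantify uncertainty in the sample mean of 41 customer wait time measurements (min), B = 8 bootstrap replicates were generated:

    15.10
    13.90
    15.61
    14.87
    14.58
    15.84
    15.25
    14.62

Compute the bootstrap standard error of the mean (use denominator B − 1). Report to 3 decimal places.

Bootstrap SE is the standard deviation of the 8 replicate means.
Mean of replicates: (15.10 + 13.90 + 15.61 + 14.87 + 14.58 + 15.84 + 15.25 + 14.62) / 8 = 119.7700 / 8 = 14.9712
Sum of squared deviations: (+0.1288)² + (−1.0712)² + (+0.6387)² + (−0.1013)² + (−0.3912)² + (+0.8688)² + (+0.2788)² + (−0.3513)² = 2.6913
Variance = 2.6913 / 7 = 0.3845
SE* = √0.3845

SE* = 0.620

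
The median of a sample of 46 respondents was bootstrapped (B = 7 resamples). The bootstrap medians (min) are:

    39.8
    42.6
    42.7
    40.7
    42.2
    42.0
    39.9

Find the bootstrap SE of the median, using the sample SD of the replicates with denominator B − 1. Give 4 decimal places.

SE* = 1.2536

Bootstrap SE is the standard deviation of the 7 replicate medians.
Mean of replicates: (39.8 + 42.6 + 42.7 + 40.7 + 42.2 + 42.0 + 39.9) / 7 = 289.90000 / 7 = 41.41429
Sum of squared deviations: (−1.61429)² + (+1.18571)² + (+1.28571)² + (−0.71429)² + (+0.78571)² + (+0.58571)² + (−1.51429)² = 9.42857
Variance = 9.42857 / 6 = 1.57143
SE* = √1.57143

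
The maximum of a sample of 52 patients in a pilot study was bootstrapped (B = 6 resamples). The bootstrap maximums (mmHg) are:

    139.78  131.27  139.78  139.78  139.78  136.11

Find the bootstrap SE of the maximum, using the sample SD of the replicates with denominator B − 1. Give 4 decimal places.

Bootstrap SE is the standard deviation of the 6 replicate maximums.
Mean of replicates: (139.78 + 131.27 + 139.78 + 139.78 + 139.78 + 136.11) / 6 = 826.50000 / 6 = 137.75000
Sum of squared deviations: (+2.03000)² + (−6.48000)² + (+2.03000)² + (+2.03000)² + (+2.03000)² + (−1.64000)² = 61.16360
Variance = 61.16360 / 5 = 12.23272
SE* = √12.23272

SE* = 3.4975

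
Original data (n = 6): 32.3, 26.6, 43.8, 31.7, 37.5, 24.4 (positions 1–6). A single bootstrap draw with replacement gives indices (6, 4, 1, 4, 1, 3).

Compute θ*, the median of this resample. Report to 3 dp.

Resample values: 24.4, 31.7, 32.3, 31.7, 32.3, 43.8.
Sorted: 24.4, 31.7, 31.7, 32.3, 32.3, 43.8
Median = average of the two middle values = 32.000

θ* = 32.000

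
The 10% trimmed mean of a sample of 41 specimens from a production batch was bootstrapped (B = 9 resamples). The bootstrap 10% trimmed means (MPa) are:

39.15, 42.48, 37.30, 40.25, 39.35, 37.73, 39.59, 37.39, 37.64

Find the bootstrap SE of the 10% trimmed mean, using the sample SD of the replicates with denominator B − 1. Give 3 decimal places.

Bootstrap SE is the standard deviation of the 9 replicate 10% trimmed means.
Mean of replicates: (39.15 + 42.48 + 37.30 + 40.25 + 39.35 + 37.73 + 39.59 + 37.39 + 37.64) / 9 = 350.8800 / 9 = 38.9867
Sum of squared deviations: (+0.1633)² + (+3.4933)² + (−1.6867)² + (+1.2633)² + (+0.3633)² + (−1.2567)² + (+0.6033)² + (−1.5967)² + (−1.3467)² = 23.1090
Variance = 23.1090 / 8 = 2.8886
SE* = √2.8886

SE* = 1.700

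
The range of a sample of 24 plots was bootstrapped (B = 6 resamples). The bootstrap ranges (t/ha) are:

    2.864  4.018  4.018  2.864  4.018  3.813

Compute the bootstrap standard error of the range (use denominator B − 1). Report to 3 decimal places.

Bootstrap SE is the standard deviation of the 6 replicate ranges.
Mean of replicates: (2.864 + 4.018 + 4.018 + 2.864 + 4.018 + 3.813) / 6 = 21.5950 / 6 = 3.5992
Sum of squared deviations: (−0.7352)² + (+0.4188)² + (+0.4188)² + (−0.7352)² + (+0.4188)² + (+0.2138)² = 1.6529
Variance = 1.6529 / 5 = 0.3306
SE* = √0.3306

SE* = 0.575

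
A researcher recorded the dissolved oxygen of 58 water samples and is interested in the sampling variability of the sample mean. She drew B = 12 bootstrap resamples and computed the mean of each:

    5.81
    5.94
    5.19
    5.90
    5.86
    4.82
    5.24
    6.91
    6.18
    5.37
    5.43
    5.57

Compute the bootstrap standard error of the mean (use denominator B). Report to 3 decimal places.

SE* = 0.522

Bootstrap SE is the standard deviation of the 12 replicate means.
Mean of replicates: (5.81 + 5.94 + 5.19 + 5.90 + 5.86 + 4.82 + 5.24 + 6.91 + 6.18 + 5.37 + 5.43 + 5.57) / 12 = 68.2200 / 12 = 5.6850
Sum of squared deviations: (+0.1250)² + (+0.2550)² + (−0.4950)² + (+0.2150)² + (+0.1750)² + (−0.8650)² + (−0.4450)² + (+1.2250)² + (+0.4950)² + (−0.3150)² + (−0.2550)² + (−0.1150)² = 3.2719
Variance = 3.2719 / 12 = 0.2727
SE* = √0.2727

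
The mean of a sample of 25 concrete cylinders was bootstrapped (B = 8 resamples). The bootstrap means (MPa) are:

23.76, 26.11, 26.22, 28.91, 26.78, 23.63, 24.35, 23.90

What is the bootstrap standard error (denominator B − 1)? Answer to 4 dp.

Bootstrap SE is the standard deviation of the 8 replicate means.
Mean of replicates: (23.76 + 26.11 + 26.22 + 28.91 + 26.78 + 23.63 + 24.35 + 23.90) / 8 = 203.66000 / 8 = 25.45750
Sum of squared deviations: (−1.69750)² + (+0.65250)² + (+0.76250)² + (+3.45250)² + (+1.32250)² + (−1.82750)² + (−1.10750)² + (−1.55750)² = 24.54955
Variance = 24.54955 / 7 = 3.50708
SE* = √3.50708

SE* = 1.8727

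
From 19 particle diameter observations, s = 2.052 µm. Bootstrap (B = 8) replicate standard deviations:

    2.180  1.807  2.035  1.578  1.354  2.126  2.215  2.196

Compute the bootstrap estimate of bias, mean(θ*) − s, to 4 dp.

mean(θ*) = (2.180 + 1.807 + 2.035 + 1.578 + 1.354 + 2.126 + 2.215 + 2.196) / 8 = 1.93637
bias = 1.93637 − 2.052

bias = −0.1156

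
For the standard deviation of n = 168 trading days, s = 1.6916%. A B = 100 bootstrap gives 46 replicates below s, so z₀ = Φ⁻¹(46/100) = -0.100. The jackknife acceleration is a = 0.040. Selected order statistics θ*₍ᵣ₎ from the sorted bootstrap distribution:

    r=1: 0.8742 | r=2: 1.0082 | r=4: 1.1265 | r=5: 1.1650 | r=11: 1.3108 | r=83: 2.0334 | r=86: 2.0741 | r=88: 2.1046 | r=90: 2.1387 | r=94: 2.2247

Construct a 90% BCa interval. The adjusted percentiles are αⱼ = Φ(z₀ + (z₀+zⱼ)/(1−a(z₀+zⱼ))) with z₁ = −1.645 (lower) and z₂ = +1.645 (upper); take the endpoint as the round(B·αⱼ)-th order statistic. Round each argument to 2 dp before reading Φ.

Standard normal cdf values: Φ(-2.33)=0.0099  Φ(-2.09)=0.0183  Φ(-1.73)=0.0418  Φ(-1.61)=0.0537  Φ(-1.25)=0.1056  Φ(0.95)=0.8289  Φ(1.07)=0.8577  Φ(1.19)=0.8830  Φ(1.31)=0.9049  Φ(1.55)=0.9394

(1.1265, 2.2247)

Lower: z₀ + z₁ = -0.100 + (-1.645) = -1.745; 1 − a(z₀+z₁) = 1 − (0.040)(-1.745) = 1.0698; argument = -0.100 + (-1.745)/1.0698 = -1.7311 → -1.73.
α₁ = Φ(-1.73) = 0.0418; rank = round(100 × 0.0418) = 4; θ*₍4₎ = 1.1265.
Upper: z₀ + z₂ = 1.545; 1 − a(z₀+z₂) = 0.9382; argument = 1.5468 → 1.55; α₂ = 0.9394; rank = 94; θ*₍94₎ = 2.2247.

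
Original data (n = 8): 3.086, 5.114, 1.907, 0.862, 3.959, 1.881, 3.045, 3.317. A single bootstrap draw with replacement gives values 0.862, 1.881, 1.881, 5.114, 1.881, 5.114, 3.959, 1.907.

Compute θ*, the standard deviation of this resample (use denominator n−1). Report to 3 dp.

θ* = 1.653

Mean = 2.8249; sum of squared deviations = 19.1345
s² = 19.1345 / 7 = 2.7335
s = √2.7335 = 1.653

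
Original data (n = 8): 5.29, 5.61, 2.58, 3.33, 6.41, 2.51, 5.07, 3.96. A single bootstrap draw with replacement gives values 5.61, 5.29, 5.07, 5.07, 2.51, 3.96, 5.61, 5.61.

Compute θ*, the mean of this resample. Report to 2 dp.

Mean = (5.61 + 5.29 + 5.07 + 5.07 + 2.51 + 3.96 + 5.61 + 5.61) / 8 = 38.730 / 8 = 4.84

θ* = 4.84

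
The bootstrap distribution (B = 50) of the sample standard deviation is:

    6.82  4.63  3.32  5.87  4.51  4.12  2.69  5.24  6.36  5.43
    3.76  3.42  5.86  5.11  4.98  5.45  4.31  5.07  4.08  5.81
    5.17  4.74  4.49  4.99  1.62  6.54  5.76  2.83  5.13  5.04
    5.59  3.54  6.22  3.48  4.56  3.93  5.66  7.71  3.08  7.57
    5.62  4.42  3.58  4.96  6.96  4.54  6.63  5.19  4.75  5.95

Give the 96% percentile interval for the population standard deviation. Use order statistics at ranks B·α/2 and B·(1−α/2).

(1.62, 7.57)

Sorted replicates: 1.62, 2.69, 2.83, 3.08, 3.32, 3.42, 3.48, 3.54, 3.58, 3.76, 3.93, 4.08, 4.12, 4.31, 4.42, 4.49, 4.51, 4.54, 4.56, 4.63, 4.74, 4.75, 4.96, 4.98, 4.99, 5.04, 5.07, 5.11, 5.13, 5.17, 5.19, 5.24, 5.43, 5.45, 5.59, 5.62, 5.66, 5.76, 5.81, 5.86, 5.87, 5.95, 6.22, 6.36, 6.54, 6.63, 6.82, 6.96, 7.57, 7.71
α = 0.04; lower rank = 50 × 0.020 = 1; upper rank = 50 × 0.980 = 49.
The 1st smallest replicate is 1.62; the 49th is 7.57.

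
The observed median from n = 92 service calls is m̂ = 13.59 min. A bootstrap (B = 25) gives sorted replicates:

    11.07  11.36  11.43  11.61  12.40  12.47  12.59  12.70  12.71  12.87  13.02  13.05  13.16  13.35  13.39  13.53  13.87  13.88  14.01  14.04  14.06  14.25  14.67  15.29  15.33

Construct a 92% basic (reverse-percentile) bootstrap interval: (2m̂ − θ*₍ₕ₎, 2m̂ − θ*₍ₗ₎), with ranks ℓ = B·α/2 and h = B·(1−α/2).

Percentile endpoints at ranks 1 and 24: θ*₍1₎ = 11.07, θ*₍24₎ = 15.29.
Basic interval reflects these around m̂:
  lower = 2 × 13.59 − 15.29 = 11.89
  upper = 2 × 13.59 − 11.07 = 16.11

(11.89, 16.11)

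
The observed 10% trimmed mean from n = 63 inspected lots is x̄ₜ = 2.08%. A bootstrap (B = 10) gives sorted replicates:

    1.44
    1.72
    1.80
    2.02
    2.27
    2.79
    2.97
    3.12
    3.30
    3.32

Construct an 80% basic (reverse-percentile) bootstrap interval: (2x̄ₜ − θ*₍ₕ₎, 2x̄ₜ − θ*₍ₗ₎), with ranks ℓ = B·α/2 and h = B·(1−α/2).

(0.86, 2.72)

Percentile endpoints at ranks 1 and 9: θ*₍1₎ = 1.44, θ*₍9₎ = 3.30.
Basic interval reflects these around x̄ₜ:
  lower = 2 × 2.08 − 3.30 = 0.86
  upper = 2 × 2.08 − 1.44 = 2.72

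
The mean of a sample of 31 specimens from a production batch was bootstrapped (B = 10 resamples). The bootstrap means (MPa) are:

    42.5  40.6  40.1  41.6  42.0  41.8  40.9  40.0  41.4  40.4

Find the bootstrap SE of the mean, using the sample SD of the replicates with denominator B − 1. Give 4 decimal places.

SE* = 0.8551

Bootstrap SE is the standard deviation of the 10 replicate means.
Mean of replicates: (42.5 + 40.6 + 40.1 + 41.6 + 42.0 + 41.8 + 40.9 + 40.0 + 41.4 + 40.4) / 10 = 411.30000 / 10 = 41.13000
Sum of squared deviations: (+1.37000)² + (−0.53000)² + (−1.03000)² + (+0.47000)² + (+0.87000)² + (+0.67000)² + (−0.23000)² + (−1.13000)² + (+0.27000)² + (−0.73000)² = 6.58100
Variance = 6.58100 / 9 = 0.73122
SE* = √0.73122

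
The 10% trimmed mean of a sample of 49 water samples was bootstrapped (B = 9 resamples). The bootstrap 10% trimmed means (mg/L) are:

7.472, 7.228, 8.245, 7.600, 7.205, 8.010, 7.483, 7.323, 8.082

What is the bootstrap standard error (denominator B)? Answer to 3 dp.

Bootstrap SE is the standard deviation of the 9 replicate 10% trimmed means.
Mean of replicates: (7.472 + 7.228 + 8.245 + 7.600 + 7.205 + 8.010 + 7.483 + 7.323 + 8.082) / 9 = 68.6480 / 9 = 7.6276
Sum of squared deviations: (−0.1556)² + (−0.3996)² + (+0.6174)² + (−0.0276)² + (−0.4226)² + (+0.3824)² + (−0.1446)² + (−0.3046)² + (+0.4544)² = 1.2108
Variance = 1.2108 / 9 = 0.1345
SE* = √0.1345

SE* = 0.367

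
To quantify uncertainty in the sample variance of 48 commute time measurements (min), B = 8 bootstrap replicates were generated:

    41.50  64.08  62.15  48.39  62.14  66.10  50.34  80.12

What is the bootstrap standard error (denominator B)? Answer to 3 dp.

SE* = 11.374

Bootstrap SE is the standard deviation of the 8 replicate variances.
Mean of replicates: (41.50 + 64.08 + 62.15 + 48.39 + 62.14 + 66.10 + 50.34 + 80.12) / 8 = 474.8200 / 8 = 59.3525
Sum of squared deviations: (−17.8525)² + (+4.7275)² + (+2.7975)² + (−10.9625)² + (+2.7875)² + (+6.7475)² + (−9.0125)² + (+20.7675)² = 1034.8765
Variance = 1034.8765 / 8 = 129.3596
SE* = √129.3596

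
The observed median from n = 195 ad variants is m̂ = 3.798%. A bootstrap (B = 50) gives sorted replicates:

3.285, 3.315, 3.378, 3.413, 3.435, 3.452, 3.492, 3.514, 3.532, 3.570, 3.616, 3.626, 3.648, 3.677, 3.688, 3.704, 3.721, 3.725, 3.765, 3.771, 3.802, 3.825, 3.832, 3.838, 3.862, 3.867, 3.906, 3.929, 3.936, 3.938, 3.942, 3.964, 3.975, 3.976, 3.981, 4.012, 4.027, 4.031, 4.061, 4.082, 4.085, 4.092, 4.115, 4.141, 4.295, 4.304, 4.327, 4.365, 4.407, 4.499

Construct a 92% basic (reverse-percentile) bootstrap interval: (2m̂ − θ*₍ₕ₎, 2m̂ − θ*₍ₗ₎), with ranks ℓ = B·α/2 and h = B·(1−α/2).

Percentile endpoints at ranks 2 and 48: θ*₍2₎ = 3.315, θ*₍48₎ = 4.365.
Basic interval reflects these around m̂:
  lower = 2 × 3.798 − 4.365 = 3.231
  upper = 2 × 3.798 − 3.315 = 4.281

(3.231, 4.281)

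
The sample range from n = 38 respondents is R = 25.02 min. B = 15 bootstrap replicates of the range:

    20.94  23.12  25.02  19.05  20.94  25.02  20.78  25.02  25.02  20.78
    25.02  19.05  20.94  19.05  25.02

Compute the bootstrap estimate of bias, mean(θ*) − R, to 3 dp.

mean(θ*) = (20.94 + 23.12 + 25.02 + 19.05 + 20.94 + 25.02 + 20.78 + 25.02 + 25.02 + 20.78 + 25.02 + 19.05 + 20.94 + 19.05 + 25.02) / 15 = 22.3180
bias = 22.3180 − 25.02

bias = −2.702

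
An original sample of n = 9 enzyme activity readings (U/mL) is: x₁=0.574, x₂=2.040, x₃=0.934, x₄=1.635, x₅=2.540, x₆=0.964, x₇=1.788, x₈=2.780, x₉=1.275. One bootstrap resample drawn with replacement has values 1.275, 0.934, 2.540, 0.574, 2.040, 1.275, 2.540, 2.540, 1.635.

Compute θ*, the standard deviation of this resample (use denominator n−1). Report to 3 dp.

θ* = 0.746

Mean = 1.7059; sum of squared deviations = 4.4522
s² = 4.4522 / 8 = 0.5565
s = √0.5565 = 0.746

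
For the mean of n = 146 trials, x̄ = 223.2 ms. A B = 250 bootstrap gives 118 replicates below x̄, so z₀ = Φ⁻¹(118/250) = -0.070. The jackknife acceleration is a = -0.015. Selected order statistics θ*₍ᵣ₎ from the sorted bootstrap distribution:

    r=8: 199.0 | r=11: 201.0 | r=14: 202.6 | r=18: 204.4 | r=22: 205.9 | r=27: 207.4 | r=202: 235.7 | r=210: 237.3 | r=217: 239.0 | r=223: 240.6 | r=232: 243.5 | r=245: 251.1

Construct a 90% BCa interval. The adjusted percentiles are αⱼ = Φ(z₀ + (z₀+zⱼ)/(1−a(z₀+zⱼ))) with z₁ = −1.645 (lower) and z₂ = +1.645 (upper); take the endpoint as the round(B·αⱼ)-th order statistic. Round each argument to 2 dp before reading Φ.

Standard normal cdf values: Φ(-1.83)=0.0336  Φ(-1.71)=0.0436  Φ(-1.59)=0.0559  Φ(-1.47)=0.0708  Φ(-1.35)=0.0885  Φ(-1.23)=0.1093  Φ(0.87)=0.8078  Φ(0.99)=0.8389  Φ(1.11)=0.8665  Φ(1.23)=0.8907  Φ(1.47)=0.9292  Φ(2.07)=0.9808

Lower: z₀ + z₁ = -0.070 + (-1.645) = -1.715; 1 − a(z₀+z₁) = 1 − (-0.015)(-1.715) = 0.9743; argument = -0.070 + (-1.715)/0.9743 = -1.8303 → -1.83.
α₁ = Φ(-1.83) = 0.0336; rank = round(250 × 0.0336) = 8; θ*₍8₎ = 199.0.
Upper: z₀ + z₂ = 1.575; 1 − a(z₀+z₂) = 1.0236; argument = 1.4686 → 1.47; α₂ = 0.9292; rank = 232; θ*₍232₎ = 243.5.

(199.0, 243.5)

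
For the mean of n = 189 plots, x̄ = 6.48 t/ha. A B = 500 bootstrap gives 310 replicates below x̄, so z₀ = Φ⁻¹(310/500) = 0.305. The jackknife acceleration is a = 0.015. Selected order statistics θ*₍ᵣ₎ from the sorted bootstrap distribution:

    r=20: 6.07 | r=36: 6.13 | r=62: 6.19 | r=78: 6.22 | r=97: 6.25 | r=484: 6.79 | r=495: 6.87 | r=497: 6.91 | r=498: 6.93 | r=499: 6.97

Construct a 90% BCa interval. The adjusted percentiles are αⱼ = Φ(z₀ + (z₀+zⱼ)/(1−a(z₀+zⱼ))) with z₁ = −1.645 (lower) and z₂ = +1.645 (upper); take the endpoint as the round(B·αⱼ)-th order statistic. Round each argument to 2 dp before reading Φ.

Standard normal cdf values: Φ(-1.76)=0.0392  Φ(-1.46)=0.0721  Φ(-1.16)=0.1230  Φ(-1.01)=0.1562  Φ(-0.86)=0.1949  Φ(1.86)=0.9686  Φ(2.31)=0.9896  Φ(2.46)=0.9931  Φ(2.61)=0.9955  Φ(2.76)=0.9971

Lower: z₀ + z₁ = 0.305 + (-1.645) = -1.340; 1 − a(z₀+z₁) = 1 − (0.015)(-1.340) = 1.0201; argument = 0.305 + (-1.340)/1.0201 = -1.0086 → -1.01.
α₁ = Φ(-1.01) = 0.1562; rank = round(500 × 0.1562) = 78; θ*₍78₎ = 6.22.
Upper: z₀ + z₂ = 1.950; 1 − a(z₀+z₂) = 0.9708; argument = 2.3138 → 2.31; α₂ = 0.9896; rank = 495; θ*₍495₎ = 6.87.

(6.22, 6.87)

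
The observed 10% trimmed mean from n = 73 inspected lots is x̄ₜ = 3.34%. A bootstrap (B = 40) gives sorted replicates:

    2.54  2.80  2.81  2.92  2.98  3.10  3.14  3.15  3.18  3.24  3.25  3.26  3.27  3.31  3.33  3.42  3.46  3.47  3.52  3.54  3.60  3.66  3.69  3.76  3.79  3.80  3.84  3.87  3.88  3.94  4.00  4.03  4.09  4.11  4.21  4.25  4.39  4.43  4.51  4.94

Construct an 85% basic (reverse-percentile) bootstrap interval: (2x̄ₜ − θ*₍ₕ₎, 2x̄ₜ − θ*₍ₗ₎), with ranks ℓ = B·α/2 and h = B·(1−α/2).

Percentile endpoints at ranks 3 and 37: θ*₍3₎ = 2.81, θ*₍37₎ = 4.39.
Basic interval reflects these around x̄ₜ:
  lower = 2 × 3.34 − 4.39 = 2.29
  upper = 2 × 3.34 − 2.81 = 3.87

(2.29, 3.87)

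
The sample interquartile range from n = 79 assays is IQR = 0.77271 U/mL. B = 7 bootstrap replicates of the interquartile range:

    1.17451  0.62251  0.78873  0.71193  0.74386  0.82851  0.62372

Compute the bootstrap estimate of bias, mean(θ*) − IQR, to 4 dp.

mean(θ*) = (1.17451 + 0.62251 + 0.78873 + 0.71193 + 0.74386 + 0.82851 + 0.62372) / 7 = 0.78482
bias = 0.78482 − 0.77271

bias = +0.0121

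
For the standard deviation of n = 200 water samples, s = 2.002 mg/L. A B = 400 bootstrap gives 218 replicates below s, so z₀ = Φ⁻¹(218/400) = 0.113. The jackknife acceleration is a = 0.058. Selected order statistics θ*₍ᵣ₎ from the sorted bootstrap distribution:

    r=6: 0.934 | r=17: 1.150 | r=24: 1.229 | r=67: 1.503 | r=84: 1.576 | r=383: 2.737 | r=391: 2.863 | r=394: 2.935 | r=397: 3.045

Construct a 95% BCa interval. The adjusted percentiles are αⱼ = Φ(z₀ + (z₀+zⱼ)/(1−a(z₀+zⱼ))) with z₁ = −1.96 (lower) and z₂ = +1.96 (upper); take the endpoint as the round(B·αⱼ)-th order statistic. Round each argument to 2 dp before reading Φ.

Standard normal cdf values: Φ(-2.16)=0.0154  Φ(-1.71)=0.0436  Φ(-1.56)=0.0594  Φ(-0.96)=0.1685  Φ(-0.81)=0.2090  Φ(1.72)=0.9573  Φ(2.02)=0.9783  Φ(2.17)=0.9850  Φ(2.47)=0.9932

Lower: z₀ + z₁ = 0.113 + (-1.960) = -1.847; 1 − a(z₀+z₁) = 1 − (0.058)(-1.847) = 1.1071; argument = 0.113 + (-1.847)/1.1071 = -1.5553 → -1.56.
α₁ = Φ(-1.56) = 0.0594; rank = round(400 × 0.0594) = 24; θ*₍24₎ = 1.229.
Upper: z₀ + z₂ = 2.073; 1 − a(z₀+z₂) = 0.8798; argument = 2.4693 → 2.47; α₂ = 0.9932; rank = 397; θ*₍397₎ = 3.045.

(1.229, 3.045)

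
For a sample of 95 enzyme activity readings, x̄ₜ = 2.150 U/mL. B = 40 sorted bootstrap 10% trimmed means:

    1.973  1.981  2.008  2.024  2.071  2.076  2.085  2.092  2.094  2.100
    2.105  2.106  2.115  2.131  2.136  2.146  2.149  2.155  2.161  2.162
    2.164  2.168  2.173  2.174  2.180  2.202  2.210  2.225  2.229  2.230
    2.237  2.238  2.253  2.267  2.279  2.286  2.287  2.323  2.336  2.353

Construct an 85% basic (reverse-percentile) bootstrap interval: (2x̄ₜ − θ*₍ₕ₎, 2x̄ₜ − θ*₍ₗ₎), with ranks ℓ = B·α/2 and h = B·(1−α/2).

Percentile endpoints at ranks 3 and 37: θ*₍3₎ = 2.008, θ*₍37₎ = 2.287.
Basic interval reflects these around x̄ₜ:
  lower = 2 × 2.150 − 2.287 = 2.013
  upper = 2 × 2.150 − 2.008 = 2.292

(2.013, 2.292)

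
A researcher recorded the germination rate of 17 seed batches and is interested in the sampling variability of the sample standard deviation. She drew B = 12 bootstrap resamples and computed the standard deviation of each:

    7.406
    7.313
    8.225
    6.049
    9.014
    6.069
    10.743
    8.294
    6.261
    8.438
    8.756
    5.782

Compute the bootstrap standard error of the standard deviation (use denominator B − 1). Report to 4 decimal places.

SE* = 1.4968

Bootstrap SE is the standard deviation of the 12 replicate standard deviations.
Mean of replicates: (7.406 + 7.313 + 8.225 + 6.049 + 9.014 + 6.069 + 10.743 + 8.294 + 6.261 + 8.438 + 8.756 + 5.782) / 12 = 92.35000 / 12 = 7.69583
Sum of squared deviations: (−0.28983)² + (−0.38283)² + (+0.52917)² + (−1.64683)² + (+1.31817)² + (−1.62683)² + (+3.04717)² + (+0.59817)² + (−1.43483)² + (+0.74217)² + (+1.06017)² + (−1.91383)² = 24.64609
Variance = 24.64609 / 11 = 2.24055
SE* = √2.24055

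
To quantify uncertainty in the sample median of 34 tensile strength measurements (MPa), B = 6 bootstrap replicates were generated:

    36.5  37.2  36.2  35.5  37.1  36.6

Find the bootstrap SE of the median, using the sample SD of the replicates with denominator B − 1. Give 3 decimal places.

Bootstrap SE is the standard deviation of the 6 replicate medians.
Mean of replicates: (36.5 + 37.2 + 36.2 + 35.5 + 37.1 + 36.6) / 6 = 219.1000 / 6 = 36.5167
Sum of squared deviations: (−0.0167)² + (+0.6833)² + (−0.3167)² + (−1.0167)² + (+0.5833)² + (+0.0833)² = 1.9483
Variance = 1.9483 / 5 = 0.3897
SE* = √0.3897

SE* = 0.624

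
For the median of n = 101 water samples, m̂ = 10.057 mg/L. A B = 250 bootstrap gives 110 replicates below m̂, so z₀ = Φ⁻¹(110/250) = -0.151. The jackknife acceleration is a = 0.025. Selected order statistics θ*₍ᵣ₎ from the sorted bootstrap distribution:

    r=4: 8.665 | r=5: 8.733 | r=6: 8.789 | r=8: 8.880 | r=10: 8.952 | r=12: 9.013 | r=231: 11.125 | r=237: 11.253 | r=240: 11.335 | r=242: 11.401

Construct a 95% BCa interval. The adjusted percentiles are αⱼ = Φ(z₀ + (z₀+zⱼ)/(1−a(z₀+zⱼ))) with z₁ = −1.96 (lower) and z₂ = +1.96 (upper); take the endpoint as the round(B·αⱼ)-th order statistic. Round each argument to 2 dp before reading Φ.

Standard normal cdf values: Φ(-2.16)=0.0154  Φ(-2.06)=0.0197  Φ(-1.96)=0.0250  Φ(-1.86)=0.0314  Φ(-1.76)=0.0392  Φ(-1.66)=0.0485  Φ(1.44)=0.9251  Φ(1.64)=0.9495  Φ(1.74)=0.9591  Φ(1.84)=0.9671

Lower: z₀ + z₁ = -0.151 + (-1.960) = -2.111; 1 − a(z₀+z₁) = 1 − (0.025)(-2.111) = 1.0528; argument = -0.151 + (-2.111)/1.0528 = -2.1562 → -2.16.
α₁ = Φ(-2.16) = 0.0154; rank = round(250 × 0.0154) = 4; θ*₍4₎ = 8.665.
Upper: z₀ + z₂ = 1.809; 1 − a(z₀+z₂) = 0.9548; argument = 1.7437 → 1.74; α₂ = 0.9591; rank = 240; θ*₍240₎ = 11.335.

(8.665, 11.335)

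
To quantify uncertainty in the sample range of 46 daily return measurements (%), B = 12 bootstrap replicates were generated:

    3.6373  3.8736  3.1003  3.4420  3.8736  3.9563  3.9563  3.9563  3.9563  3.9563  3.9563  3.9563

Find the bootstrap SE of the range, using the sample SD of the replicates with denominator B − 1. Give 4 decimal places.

Bootstrap SE is the standard deviation of the 12 replicate ranges.
Mean of replicates: (3.6373 + 3.8736 + 3.1003 + 3.4420 + 3.8736 + 3.9563 + 3.9563 + 3.9563 + 3.9563 + 3.9563 + 3.9563 + 3.9563) / 12 = 45.62090 / 12 = 3.80174
Sum of squared deviations: (−0.16444)² + (+0.07186)² + (−0.70144)² + (−0.35974)² + (+0.07186)² + (+0.15456)² + (+0.15456)² + (+0.15456)² + (+0.15456)² + (+0.15456)² + (+0.15456)² + (+0.15456)² = 0.82602
Variance = 0.82602 / 11 = 0.07509
SE* = √0.07509

SE* = 0.2740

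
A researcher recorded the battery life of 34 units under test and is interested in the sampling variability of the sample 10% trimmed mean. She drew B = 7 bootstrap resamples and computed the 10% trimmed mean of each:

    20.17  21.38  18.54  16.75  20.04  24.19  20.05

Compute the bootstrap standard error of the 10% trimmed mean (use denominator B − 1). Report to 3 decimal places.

Bootstrap SE is the standard deviation of the 7 replicate 10% trimmed means.
Mean of replicates: (20.17 + 21.38 + 18.54 + 16.75 + 20.04 + 24.19 + 20.05) / 7 = 141.1200 / 7 = 20.1600
Sum of squared deviations: (+0.0100)² + (+1.2200)² + (−1.6200)² + (−3.4100)² + (−0.1200)² + (+4.0300)² + (−0.1100)² = 32.0084
Variance = 32.0084 / 6 = 5.3347
SE* = √5.3347

SE* = 2.310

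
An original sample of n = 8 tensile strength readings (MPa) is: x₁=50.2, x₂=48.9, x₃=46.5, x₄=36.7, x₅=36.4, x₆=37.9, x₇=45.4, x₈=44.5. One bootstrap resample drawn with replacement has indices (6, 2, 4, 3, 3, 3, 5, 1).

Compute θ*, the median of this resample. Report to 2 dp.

θ* = 46.50

Resample values: 37.9, 48.9, 36.7, 46.5, 46.5, 46.5, 36.4, 50.2.
Sorted: 36.4, 36.7, 37.9, 46.5, 46.5, 46.5, 48.9, 50.2
Median = average of the two middle values = 46.50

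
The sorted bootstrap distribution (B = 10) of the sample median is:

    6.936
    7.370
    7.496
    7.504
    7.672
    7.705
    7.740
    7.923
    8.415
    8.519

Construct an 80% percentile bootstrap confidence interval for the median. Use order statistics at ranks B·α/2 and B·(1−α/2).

α = 0.20; lower rank = 10 × 0.100 = 1; upper rank = 10 × 0.900 = 9.
The 1st smallest replicate is 6.936; the 9th is 8.415.

(6.936, 8.415)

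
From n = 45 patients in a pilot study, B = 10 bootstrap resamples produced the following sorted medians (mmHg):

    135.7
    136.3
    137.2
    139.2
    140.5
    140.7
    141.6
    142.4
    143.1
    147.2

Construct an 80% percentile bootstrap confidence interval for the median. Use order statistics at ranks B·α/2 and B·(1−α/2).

(135.7, 143.1)

α = 0.20; lower rank = 10 × 0.100 = 1; upper rank = 10 × 0.900 = 9.
The 1st smallest replicate is 135.7; the 9th is 143.1.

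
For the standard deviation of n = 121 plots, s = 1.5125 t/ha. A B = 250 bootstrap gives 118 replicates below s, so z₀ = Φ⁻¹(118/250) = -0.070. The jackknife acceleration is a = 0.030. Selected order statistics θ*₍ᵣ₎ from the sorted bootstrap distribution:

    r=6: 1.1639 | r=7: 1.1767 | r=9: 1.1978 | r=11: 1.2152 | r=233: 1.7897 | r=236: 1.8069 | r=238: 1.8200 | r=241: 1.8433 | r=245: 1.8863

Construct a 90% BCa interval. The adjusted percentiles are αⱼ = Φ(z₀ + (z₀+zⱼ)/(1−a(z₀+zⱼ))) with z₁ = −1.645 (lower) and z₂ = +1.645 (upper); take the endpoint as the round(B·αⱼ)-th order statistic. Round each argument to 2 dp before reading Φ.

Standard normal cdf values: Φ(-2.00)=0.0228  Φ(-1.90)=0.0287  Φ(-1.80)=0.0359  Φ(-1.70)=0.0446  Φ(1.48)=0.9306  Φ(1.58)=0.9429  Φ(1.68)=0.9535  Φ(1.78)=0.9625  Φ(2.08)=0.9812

(1.2152, 1.8069)

Lower: z₀ + z₁ = -0.070 + (-1.645) = -1.715; 1 − a(z₀+z₁) = 1 − (0.030)(-1.715) = 1.0514; argument = -0.070 + (-1.715)/1.0514 = -1.7011 → -1.70.
α₁ = Φ(-1.70) = 0.0446; rank = round(250 × 0.0446) = 11; θ*₍11₎ = 1.2152.
Upper: z₀ + z₂ = 1.575; 1 − a(z₀+z₂) = 0.9527; argument = 1.5831 → 1.58; α₂ = 0.9429; rank = 236; θ*₍236₎ = 1.8069.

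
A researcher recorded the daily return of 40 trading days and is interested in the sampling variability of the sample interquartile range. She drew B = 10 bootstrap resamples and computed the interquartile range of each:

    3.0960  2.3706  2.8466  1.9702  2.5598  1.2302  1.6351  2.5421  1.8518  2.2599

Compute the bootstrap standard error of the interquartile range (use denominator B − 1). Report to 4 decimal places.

SE* = 0.5697

Bootstrap SE is the standard deviation of the 10 replicate interquartile ranges.
Mean of replicates: (3.0960 + 2.3706 + 2.8466 + 1.9702 + 2.5598 + 1.2302 + 1.6351 + 2.5421 + 1.8518 + 2.2599) / 10 = 22.36230 / 10 = 2.23623
Sum of squared deviations: (+0.85977)² + (+0.13437)² + (+0.61037)² + (−0.26603)² + (+0.32357)² + (−1.00603)² + (−0.60113)² + (+0.30587)² + (−0.38443)² + (+0.02367)² = 2.92064
Variance = 2.92064 / 9 = 0.32452
SE* = √0.32452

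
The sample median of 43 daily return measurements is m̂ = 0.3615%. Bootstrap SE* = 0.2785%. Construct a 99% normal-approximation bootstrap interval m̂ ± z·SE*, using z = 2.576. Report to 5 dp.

Margin = 2.576 × 0.2785 = 0.717416
Interval: 0.3615 ± 0.717416

(-0.35592, 1.07892)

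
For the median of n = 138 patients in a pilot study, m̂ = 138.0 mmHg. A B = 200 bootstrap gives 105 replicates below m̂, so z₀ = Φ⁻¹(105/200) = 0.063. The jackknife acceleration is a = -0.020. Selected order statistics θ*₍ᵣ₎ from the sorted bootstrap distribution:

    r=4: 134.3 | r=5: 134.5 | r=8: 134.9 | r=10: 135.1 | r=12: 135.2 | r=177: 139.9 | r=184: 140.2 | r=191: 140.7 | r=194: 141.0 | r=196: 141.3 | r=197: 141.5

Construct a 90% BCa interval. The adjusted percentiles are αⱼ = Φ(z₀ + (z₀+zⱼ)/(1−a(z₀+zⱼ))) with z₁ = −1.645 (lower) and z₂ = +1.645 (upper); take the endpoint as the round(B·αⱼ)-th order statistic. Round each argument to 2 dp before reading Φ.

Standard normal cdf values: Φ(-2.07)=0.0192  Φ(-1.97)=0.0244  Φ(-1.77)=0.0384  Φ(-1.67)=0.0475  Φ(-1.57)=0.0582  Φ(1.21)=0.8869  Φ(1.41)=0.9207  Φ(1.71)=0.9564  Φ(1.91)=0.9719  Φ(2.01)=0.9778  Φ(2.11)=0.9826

(135.2, 140.7)

Lower: z₀ + z₁ = 0.063 + (-1.645) = -1.582; 1 − a(z₀+z₁) = 1 − (-0.020)(-1.582) = 0.9684; argument = 0.063 + (-1.582)/0.9684 = -1.5707 → -1.57.
α₁ = Φ(-1.57) = 0.0582; rank = round(200 × 0.0582) = 12; θ*₍12₎ = 135.2.
Upper: z₀ + z₂ = 1.708; 1 − a(z₀+z₂) = 1.0342; argument = 1.7146 → 1.71; α₂ = 0.9564; rank = 191; θ*₍191₎ = 140.7.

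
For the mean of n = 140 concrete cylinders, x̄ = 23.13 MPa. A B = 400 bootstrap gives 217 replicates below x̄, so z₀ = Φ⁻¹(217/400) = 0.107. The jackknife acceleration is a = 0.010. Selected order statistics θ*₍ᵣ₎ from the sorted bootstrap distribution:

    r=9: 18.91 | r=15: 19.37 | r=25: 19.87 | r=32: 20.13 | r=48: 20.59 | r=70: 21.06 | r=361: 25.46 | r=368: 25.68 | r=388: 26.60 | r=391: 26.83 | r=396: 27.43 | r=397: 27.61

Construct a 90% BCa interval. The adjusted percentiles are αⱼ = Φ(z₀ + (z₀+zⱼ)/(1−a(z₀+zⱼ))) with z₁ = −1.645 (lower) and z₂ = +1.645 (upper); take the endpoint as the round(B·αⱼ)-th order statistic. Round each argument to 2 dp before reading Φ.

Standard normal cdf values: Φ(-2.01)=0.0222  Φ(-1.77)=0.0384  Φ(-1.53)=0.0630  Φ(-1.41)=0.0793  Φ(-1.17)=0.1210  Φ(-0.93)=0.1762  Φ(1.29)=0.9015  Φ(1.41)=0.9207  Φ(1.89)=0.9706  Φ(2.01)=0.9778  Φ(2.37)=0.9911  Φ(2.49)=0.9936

(20.13, 26.60)

Lower: z₀ + z₁ = 0.107 + (-1.645) = -1.538; 1 − a(z₀+z₁) = 1 − (0.010)(-1.538) = 1.0154; argument = 0.107 + (-1.538)/1.0154 = -1.4077 → -1.41.
α₁ = Φ(-1.41) = 0.0793; rank = round(400 × 0.0793) = 32; θ*₍32₎ = 20.13.
Upper: z₀ + z₂ = 1.752; 1 − a(z₀+z₂) = 0.9825; argument = 1.8902 → 1.89; α₂ = 0.9706; rank = 388; θ*₍388₎ = 26.60.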